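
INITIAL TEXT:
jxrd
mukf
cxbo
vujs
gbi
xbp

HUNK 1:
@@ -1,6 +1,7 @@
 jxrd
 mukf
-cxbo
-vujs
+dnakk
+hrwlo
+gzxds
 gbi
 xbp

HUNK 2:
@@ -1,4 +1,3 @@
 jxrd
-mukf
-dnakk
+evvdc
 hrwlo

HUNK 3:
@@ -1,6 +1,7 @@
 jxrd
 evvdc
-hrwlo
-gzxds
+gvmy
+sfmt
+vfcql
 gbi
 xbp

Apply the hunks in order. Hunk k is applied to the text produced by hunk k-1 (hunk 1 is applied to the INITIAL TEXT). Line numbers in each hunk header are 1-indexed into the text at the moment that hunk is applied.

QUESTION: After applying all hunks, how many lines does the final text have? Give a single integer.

Answer: 7

Derivation:
Hunk 1: at line 1 remove [cxbo,vujs] add [dnakk,hrwlo,gzxds] -> 7 lines: jxrd mukf dnakk hrwlo gzxds gbi xbp
Hunk 2: at line 1 remove [mukf,dnakk] add [evvdc] -> 6 lines: jxrd evvdc hrwlo gzxds gbi xbp
Hunk 3: at line 1 remove [hrwlo,gzxds] add [gvmy,sfmt,vfcql] -> 7 lines: jxrd evvdc gvmy sfmt vfcql gbi xbp
Final line count: 7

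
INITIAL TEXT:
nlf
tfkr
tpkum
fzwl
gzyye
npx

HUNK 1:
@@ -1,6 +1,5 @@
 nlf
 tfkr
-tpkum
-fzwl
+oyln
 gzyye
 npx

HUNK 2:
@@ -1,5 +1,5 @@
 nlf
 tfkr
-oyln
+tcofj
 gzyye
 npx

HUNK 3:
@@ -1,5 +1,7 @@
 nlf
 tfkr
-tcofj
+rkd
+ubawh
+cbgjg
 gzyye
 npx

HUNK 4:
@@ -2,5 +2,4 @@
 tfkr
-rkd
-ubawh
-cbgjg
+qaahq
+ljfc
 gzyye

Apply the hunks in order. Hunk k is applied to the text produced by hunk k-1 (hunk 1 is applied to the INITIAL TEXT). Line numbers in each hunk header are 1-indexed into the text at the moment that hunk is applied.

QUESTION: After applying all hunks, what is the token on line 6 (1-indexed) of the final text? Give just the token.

Hunk 1: at line 1 remove [tpkum,fzwl] add [oyln] -> 5 lines: nlf tfkr oyln gzyye npx
Hunk 2: at line 1 remove [oyln] add [tcofj] -> 5 lines: nlf tfkr tcofj gzyye npx
Hunk 3: at line 1 remove [tcofj] add [rkd,ubawh,cbgjg] -> 7 lines: nlf tfkr rkd ubawh cbgjg gzyye npx
Hunk 4: at line 2 remove [rkd,ubawh,cbgjg] add [qaahq,ljfc] -> 6 lines: nlf tfkr qaahq ljfc gzyye npx
Final line 6: npx

Answer: npx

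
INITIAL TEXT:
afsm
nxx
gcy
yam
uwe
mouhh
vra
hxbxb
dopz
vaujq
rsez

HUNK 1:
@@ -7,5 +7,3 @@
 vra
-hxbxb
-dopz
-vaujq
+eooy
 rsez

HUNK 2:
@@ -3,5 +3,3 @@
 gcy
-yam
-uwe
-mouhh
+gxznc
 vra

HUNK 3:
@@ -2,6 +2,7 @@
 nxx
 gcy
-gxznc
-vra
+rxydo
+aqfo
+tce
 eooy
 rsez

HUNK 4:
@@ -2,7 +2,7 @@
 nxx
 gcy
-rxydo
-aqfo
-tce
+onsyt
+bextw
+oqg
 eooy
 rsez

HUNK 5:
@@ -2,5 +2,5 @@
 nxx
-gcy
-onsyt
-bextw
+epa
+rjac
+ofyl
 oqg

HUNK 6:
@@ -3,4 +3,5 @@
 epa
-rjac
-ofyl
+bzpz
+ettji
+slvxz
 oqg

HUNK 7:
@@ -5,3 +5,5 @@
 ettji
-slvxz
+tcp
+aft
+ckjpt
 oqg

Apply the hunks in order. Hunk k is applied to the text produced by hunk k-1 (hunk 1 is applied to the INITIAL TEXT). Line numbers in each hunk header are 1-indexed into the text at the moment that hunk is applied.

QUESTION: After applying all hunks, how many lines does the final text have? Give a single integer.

Answer: 11

Derivation:
Hunk 1: at line 7 remove [hxbxb,dopz,vaujq] add [eooy] -> 9 lines: afsm nxx gcy yam uwe mouhh vra eooy rsez
Hunk 2: at line 3 remove [yam,uwe,mouhh] add [gxznc] -> 7 lines: afsm nxx gcy gxznc vra eooy rsez
Hunk 3: at line 2 remove [gxznc,vra] add [rxydo,aqfo,tce] -> 8 lines: afsm nxx gcy rxydo aqfo tce eooy rsez
Hunk 4: at line 2 remove [rxydo,aqfo,tce] add [onsyt,bextw,oqg] -> 8 lines: afsm nxx gcy onsyt bextw oqg eooy rsez
Hunk 5: at line 2 remove [gcy,onsyt,bextw] add [epa,rjac,ofyl] -> 8 lines: afsm nxx epa rjac ofyl oqg eooy rsez
Hunk 6: at line 3 remove [rjac,ofyl] add [bzpz,ettji,slvxz] -> 9 lines: afsm nxx epa bzpz ettji slvxz oqg eooy rsez
Hunk 7: at line 5 remove [slvxz] add [tcp,aft,ckjpt] -> 11 lines: afsm nxx epa bzpz ettji tcp aft ckjpt oqg eooy rsez
Final line count: 11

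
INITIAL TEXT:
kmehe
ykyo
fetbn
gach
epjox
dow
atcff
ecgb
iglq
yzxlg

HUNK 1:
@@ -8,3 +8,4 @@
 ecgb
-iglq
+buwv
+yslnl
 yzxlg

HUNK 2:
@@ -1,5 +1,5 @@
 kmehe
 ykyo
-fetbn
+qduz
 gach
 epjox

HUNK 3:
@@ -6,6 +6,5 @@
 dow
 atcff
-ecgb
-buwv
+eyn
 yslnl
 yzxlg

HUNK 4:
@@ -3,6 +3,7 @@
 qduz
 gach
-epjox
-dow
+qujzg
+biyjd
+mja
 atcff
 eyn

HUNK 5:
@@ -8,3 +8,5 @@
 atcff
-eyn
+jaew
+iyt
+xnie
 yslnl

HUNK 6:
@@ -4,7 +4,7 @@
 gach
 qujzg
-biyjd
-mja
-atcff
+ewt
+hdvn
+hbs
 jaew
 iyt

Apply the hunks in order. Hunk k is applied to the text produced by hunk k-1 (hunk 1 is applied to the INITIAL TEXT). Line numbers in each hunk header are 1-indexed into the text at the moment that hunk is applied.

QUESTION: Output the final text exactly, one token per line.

Hunk 1: at line 8 remove [iglq] add [buwv,yslnl] -> 11 lines: kmehe ykyo fetbn gach epjox dow atcff ecgb buwv yslnl yzxlg
Hunk 2: at line 1 remove [fetbn] add [qduz] -> 11 lines: kmehe ykyo qduz gach epjox dow atcff ecgb buwv yslnl yzxlg
Hunk 3: at line 6 remove [ecgb,buwv] add [eyn] -> 10 lines: kmehe ykyo qduz gach epjox dow atcff eyn yslnl yzxlg
Hunk 4: at line 3 remove [epjox,dow] add [qujzg,biyjd,mja] -> 11 lines: kmehe ykyo qduz gach qujzg biyjd mja atcff eyn yslnl yzxlg
Hunk 5: at line 8 remove [eyn] add [jaew,iyt,xnie] -> 13 lines: kmehe ykyo qduz gach qujzg biyjd mja atcff jaew iyt xnie yslnl yzxlg
Hunk 6: at line 4 remove [biyjd,mja,atcff] add [ewt,hdvn,hbs] -> 13 lines: kmehe ykyo qduz gach qujzg ewt hdvn hbs jaew iyt xnie yslnl yzxlg

Answer: kmehe
ykyo
qduz
gach
qujzg
ewt
hdvn
hbs
jaew
iyt
xnie
yslnl
yzxlg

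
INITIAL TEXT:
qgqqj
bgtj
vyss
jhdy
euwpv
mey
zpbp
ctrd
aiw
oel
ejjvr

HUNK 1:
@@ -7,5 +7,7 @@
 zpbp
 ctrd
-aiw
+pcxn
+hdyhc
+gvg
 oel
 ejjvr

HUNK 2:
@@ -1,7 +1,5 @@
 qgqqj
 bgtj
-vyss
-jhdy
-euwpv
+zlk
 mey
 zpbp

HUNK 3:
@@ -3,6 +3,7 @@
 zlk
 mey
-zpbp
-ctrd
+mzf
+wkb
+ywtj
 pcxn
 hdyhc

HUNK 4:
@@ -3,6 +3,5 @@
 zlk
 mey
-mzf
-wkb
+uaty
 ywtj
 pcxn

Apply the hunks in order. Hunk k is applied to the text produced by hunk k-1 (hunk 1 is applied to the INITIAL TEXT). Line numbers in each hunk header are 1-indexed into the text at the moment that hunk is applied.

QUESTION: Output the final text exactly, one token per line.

Answer: qgqqj
bgtj
zlk
mey
uaty
ywtj
pcxn
hdyhc
gvg
oel
ejjvr

Derivation:
Hunk 1: at line 7 remove [aiw] add [pcxn,hdyhc,gvg] -> 13 lines: qgqqj bgtj vyss jhdy euwpv mey zpbp ctrd pcxn hdyhc gvg oel ejjvr
Hunk 2: at line 1 remove [vyss,jhdy,euwpv] add [zlk] -> 11 lines: qgqqj bgtj zlk mey zpbp ctrd pcxn hdyhc gvg oel ejjvr
Hunk 3: at line 3 remove [zpbp,ctrd] add [mzf,wkb,ywtj] -> 12 lines: qgqqj bgtj zlk mey mzf wkb ywtj pcxn hdyhc gvg oel ejjvr
Hunk 4: at line 3 remove [mzf,wkb] add [uaty] -> 11 lines: qgqqj bgtj zlk mey uaty ywtj pcxn hdyhc gvg oel ejjvr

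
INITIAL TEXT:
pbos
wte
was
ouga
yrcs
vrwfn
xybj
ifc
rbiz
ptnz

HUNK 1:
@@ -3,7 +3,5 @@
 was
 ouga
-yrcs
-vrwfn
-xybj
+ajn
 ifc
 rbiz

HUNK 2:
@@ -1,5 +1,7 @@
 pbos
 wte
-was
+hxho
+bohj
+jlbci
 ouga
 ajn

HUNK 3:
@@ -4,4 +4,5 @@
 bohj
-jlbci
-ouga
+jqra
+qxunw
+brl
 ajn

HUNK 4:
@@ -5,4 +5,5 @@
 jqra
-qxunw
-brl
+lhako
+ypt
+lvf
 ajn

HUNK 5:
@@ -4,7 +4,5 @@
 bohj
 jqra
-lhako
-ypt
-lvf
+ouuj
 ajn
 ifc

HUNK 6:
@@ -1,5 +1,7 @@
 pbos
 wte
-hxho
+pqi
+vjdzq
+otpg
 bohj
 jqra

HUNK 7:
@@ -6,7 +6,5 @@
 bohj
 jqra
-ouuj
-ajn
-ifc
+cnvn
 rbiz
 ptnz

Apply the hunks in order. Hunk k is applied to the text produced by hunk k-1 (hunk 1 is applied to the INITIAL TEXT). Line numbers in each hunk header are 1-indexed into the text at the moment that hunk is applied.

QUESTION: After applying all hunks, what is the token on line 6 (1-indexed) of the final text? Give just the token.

Answer: bohj

Derivation:
Hunk 1: at line 3 remove [yrcs,vrwfn,xybj] add [ajn] -> 8 lines: pbos wte was ouga ajn ifc rbiz ptnz
Hunk 2: at line 1 remove [was] add [hxho,bohj,jlbci] -> 10 lines: pbos wte hxho bohj jlbci ouga ajn ifc rbiz ptnz
Hunk 3: at line 4 remove [jlbci,ouga] add [jqra,qxunw,brl] -> 11 lines: pbos wte hxho bohj jqra qxunw brl ajn ifc rbiz ptnz
Hunk 4: at line 5 remove [qxunw,brl] add [lhako,ypt,lvf] -> 12 lines: pbos wte hxho bohj jqra lhako ypt lvf ajn ifc rbiz ptnz
Hunk 5: at line 4 remove [lhako,ypt,lvf] add [ouuj] -> 10 lines: pbos wte hxho bohj jqra ouuj ajn ifc rbiz ptnz
Hunk 6: at line 1 remove [hxho] add [pqi,vjdzq,otpg] -> 12 lines: pbos wte pqi vjdzq otpg bohj jqra ouuj ajn ifc rbiz ptnz
Hunk 7: at line 6 remove [ouuj,ajn,ifc] add [cnvn] -> 10 lines: pbos wte pqi vjdzq otpg bohj jqra cnvn rbiz ptnz
Final line 6: bohj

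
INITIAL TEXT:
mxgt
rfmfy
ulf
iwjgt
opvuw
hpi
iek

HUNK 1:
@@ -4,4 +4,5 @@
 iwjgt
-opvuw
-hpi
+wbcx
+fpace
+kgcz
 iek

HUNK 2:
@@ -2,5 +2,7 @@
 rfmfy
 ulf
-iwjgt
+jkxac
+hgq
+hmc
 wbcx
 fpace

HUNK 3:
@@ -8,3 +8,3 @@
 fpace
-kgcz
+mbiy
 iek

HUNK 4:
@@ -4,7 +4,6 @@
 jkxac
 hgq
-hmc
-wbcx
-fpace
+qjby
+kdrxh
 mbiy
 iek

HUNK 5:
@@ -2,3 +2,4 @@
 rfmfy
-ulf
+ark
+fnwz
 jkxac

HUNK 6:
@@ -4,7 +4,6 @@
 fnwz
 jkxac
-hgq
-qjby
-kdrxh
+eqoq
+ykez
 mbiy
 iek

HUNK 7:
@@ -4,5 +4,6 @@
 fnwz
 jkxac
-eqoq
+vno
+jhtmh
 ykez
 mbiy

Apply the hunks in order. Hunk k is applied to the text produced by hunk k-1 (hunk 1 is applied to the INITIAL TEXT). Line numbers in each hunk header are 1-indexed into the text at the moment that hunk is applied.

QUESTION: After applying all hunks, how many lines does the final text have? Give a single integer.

Answer: 10

Derivation:
Hunk 1: at line 4 remove [opvuw,hpi] add [wbcx,fpace,kgcz] -> 8 lines: mxgt rfmfy ulf iwjgt wbcx fpace kgcz iek
Hunk 2: at line 2 remove [iwjgt] add [jkxac,hgq,hmc] -> 10 lines: mxgt rfmfy ulf jkxac hgq hmc wbcx fpace kgcz iek
Hunk 3: at line 8 remove [kgcz] add [mbiy] -> 10 lines: mxgt rfmfy ulf jkxac hgq hmc wbcx fpace mbiy iek
Hunk 4: at line 4 remove [hmc,wbcx,fpace] add [qjby,kdrxh] -> 9 lines: mxgt rfmfy ulf jkxac hgq qjby kdrxh mbiy iek
Hunk 5: at line 2 remove [ulf] add [ark,fnwz] -> 10 lines: mxgt rfmfy ark fnwz jkxac hgq qjby kdrxh mbiy iek
Hunk 6: at line 4 remove [hgq,qjby,kdrxh] add [eqoq,ykez] -> 9 lines: mxgt rfmfy ark fnwz jkxac eqoq ykez mbiy iek
Hunk 7: at line 4 remove [eqoq] add [vno,jhtmh] -> 10 lines: mxgt rfmfy ark fnwz jkxac vno jhtmh ykez mbiy iek
Final line count: 10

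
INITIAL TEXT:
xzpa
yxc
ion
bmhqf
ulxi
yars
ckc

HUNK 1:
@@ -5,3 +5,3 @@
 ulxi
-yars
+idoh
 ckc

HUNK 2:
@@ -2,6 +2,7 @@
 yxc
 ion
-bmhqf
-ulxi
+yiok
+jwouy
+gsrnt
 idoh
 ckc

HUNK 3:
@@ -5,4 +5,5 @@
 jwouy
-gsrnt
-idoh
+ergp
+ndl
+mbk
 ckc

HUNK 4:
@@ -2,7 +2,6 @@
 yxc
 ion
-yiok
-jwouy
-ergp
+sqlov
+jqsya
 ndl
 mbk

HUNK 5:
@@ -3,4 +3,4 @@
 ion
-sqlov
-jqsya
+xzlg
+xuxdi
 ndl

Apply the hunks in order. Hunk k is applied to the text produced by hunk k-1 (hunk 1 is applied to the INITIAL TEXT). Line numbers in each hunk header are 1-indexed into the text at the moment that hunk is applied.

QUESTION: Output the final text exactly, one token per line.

Hunk 1: at line 5 remove [yars] add [idoh] -> 7 lines: xzpa yxc ion bmhqf ulxi idoh ckc
Hunk 2: at line 2 remove [bmhqf,ulxi] add [yiok,jwouy,gsrnt] -> 8 lines: xzpa yxc ion yiok jwouy gsrnt idoh ckc
Hunk 3: at line 5 remove [gsrnt,idoh] add [ergp,ndl,mbk] -> 9 lines: xzpa yxc ion yiok jwouy ergp ndl mbk ckc
Hunk 4: at line 2 remove [yiok,jwouy,ergp] add [sqlov,jqsya] -> 8 lines: xzpa yxc ion sqlov jqsya ndl mbk ckc
Hunk 5: at line 3 remove [sqlov,jqsya] add [xzlg,xuxdi] -> 8 lines: xzpa yxc ion xzlg xuxdi ndl mbk ckc

Answer: xzpa
yxc
ion
xzlg
xuxdi
ndl
mbk
ckc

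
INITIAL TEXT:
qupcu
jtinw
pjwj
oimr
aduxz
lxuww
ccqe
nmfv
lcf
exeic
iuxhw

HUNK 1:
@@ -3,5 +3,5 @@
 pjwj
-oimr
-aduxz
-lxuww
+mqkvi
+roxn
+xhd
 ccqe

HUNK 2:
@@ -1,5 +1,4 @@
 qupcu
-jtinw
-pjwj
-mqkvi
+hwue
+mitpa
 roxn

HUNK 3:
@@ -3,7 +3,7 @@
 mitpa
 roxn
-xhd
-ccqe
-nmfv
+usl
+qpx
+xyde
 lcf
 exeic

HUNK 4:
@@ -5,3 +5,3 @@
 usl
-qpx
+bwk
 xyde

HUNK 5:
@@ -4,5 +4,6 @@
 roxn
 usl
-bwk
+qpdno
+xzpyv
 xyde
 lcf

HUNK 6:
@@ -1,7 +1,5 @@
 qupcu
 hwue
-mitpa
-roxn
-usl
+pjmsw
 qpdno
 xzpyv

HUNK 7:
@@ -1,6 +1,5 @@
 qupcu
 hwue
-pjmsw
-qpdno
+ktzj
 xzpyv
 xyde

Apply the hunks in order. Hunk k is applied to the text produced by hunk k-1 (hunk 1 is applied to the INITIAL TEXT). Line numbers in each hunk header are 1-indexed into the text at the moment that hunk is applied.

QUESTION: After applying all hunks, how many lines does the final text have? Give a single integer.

Answer: 8

Derivation:
Hunk 1: at line 3 remove [oimr,aduxz,lxuww] add [mqkvi,roxn,xhd] -> 11 lines: qupcu jtinw pjwj mqkvi roxn xhd ccqe nmfv lcf exeic iuxhw
Hunk 2: at line 1 remove [jtinw,pjwj,mqkvi] add [hwue,mitpa] -> 10 lines: qupcu hwue mitpa roxn xhd ccqe nmfv lcf exeic iuxhw
Hunk 3: at line 3 remove [xhd,ccqe,nmfv] add [usl,qpx,xyde] -> 10 lines: qupcu hwue mitpa roxn usl qpx xyde lcf exeic iuxhw
Hunk 4: at line 5 remove [qpx] add [bwk] -> 10 lines: qupcu hwue mitpa roxn usl bwk xyde lcf exeic iuxhw
Hunk 5: at line 4 remove [bwk] add [qpdno,xzpyv] -> 11 lines: qupcu hwue mitpa roxn usl qpdno xzpyv xyde lcf exeic iuxhw
Hunk 6: at line 1 remove [mitpa,roxn,usl] add [pjmsw] -> 9 lines: qupcu hwue pjmsw qpdno xzpyv xyde lcf exeic iuxhw
Hunk 7: at line 1 remove [pjmsw,qpdno] add [ktzj] -> 8 lines: qupcu hwue ktzj xzpyv xyde lcf exeic iuxhw
Final line count: 8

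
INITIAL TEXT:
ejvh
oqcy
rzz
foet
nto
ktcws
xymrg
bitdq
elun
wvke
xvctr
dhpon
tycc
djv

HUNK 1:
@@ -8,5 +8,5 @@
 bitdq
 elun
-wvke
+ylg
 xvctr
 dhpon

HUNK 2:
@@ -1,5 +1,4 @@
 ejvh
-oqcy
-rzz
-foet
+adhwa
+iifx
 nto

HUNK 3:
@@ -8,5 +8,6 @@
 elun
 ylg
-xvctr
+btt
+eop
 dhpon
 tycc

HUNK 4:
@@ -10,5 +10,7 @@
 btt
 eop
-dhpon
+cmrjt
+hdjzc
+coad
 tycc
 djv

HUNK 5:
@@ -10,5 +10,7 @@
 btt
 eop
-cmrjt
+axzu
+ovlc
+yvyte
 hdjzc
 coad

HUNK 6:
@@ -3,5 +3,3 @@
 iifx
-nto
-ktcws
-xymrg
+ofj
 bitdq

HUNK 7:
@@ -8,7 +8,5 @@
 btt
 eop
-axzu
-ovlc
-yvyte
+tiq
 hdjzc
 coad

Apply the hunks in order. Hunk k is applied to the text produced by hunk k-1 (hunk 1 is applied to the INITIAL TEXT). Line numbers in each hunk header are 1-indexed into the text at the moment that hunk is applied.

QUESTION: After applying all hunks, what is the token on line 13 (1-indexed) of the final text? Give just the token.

Hunk 1: at line 8 remove [wvke] add [ylg] -> 14 lines: ejvh oqcy rzz foet nto ktcws xymrg bitdq elun ylg xvctr dhpon tycc djv
Hunk 2: at line 1 remove [oqcy,rzz,foet] add [adhwa,iifx] -> 13 lines: ejvh adhwa iifx nto ktcws xymrg bitdq elun ylg xvctr dhpon tycc djv
Hunk 3: at line 8 remove [xvctr] add [btt,eop] -> 14 lines: ejvh adhwa iifx nto ktcws xymrg bitdq elun ylg btt eop dhpon tycc djv
Hunk 4: at line 10 remove [dhpon] add [cmrjt,hdjzc,coad] -> 16 lines: ejvh adhwa iifx nto ktcws xymrg bitdq elun ylg btt eop cmrjt hdjzc coad tycc djv
Hunk 5: at line 10 remove [cmrjt] add [axzu,ovlc,yvyte] -> 18 lines: ejvh adhwa iifx nto ktcws xymrg bitdq elun ylg btt eop axzu ovlc yvyte hdjzc coad tycc djv
Hunk 6: at line 3 remove [nto,ktcws,xymrg] add [ofj] -> 16 lines: ejvh adhwa iifx ofj bitdq elun ylg btt eop axzu ovlc yvyte hdjzc coad tycc djv
Hunk 7: at line 8 remove [axzu,ovlc,yvyte] add [tiq] -> 14 lines: ejvh adhwa iifx ofj bitdq elun ylg btt eop tiq hdjzc coad tycc djv
Final line 13: tycc

Answer: tycc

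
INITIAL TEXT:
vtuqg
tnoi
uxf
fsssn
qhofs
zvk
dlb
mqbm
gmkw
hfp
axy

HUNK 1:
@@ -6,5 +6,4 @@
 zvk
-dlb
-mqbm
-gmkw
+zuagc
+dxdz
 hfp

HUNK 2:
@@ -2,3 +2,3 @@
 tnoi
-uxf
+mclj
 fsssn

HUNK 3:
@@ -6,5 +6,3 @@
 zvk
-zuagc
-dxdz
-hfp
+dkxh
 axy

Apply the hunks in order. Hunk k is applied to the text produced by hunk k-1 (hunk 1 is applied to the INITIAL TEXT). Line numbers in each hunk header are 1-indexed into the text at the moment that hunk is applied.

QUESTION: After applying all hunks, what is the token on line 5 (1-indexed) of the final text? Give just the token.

Answer: qhofs

Derivation:
Hunk 1: at line 6 remove [dlb,mqbm,gmkw] add [zuagc,dxdz] -> 10 lines: vtuqg tnoi uxf fsssn qhofs zvk zuagc dxdz hfp axy
Hunk 2: at line 2 remove [uxf] add [mclj] -> 10 lines: vtuqg tnoi mclj fsssn qhofs zvk zuagc dxdz hfp axy
Hunk 3: at line 6 remove [zuagc,dxdz,hfp] add [dkxh] -> 8 lines: vtuqg tnoi mclj fsssn qhofs zvk dkxh axy
Final line 5: qhofs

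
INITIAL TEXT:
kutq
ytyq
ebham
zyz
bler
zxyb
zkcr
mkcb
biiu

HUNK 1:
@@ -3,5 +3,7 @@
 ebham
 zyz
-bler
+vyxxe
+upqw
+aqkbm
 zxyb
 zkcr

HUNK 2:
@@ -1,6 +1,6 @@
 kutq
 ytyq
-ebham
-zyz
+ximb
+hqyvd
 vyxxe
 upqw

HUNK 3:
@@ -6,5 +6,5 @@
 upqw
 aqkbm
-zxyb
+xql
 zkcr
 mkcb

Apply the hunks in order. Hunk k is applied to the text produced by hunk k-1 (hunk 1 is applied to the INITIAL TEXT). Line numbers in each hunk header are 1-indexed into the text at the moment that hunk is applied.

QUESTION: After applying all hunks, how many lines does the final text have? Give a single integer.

Hunk 1: at line 3 remove [bler] add [vyxxe,upqw,aqkbm] -> 11 lines: kutq ytyq ebham zyz vyxxe upqw aqkbm zxyb zkcr mkcb biiu
Hunk 2: at line 1 remove [ebham,zyz] add [ximb,hqyvd] -> 11 lines: kutq ytyq ximb hqyvd vyxxe upqw aqkbm zxyb zkcr mkcb biiu
Hunk 3: at line 6 remove [zxyb] add [xql] -> 11 lines: kutq ytyq ximb hqyvd vyxxe upqw aqkbm xql zkcr mkcb biiu
Final line count: 11

Answer: 11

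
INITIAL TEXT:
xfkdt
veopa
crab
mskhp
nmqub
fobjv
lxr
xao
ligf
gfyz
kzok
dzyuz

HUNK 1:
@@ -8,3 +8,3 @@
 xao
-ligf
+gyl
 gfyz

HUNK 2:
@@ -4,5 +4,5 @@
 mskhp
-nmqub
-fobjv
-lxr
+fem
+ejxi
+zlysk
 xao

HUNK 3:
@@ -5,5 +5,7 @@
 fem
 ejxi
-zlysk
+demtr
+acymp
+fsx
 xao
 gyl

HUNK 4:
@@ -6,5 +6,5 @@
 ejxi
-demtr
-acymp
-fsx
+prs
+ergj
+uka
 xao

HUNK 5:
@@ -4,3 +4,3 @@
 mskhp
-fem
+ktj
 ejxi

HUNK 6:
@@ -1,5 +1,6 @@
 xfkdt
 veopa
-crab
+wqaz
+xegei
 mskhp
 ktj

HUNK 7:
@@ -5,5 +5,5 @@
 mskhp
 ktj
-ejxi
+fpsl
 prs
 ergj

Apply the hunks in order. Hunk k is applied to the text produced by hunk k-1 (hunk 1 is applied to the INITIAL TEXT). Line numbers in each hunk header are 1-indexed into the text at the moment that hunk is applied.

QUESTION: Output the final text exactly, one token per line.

Hunk 1: at line 8 remove [ligf] add [gyl] -> 12 lines: xfkdt veopa crab mskhp nmqub fobjv lxr xao gyl gfyz kzok dzyuz
Hunk 2: at line 4 remove [nmqub,fobjv,lxr] add [fem,ejxi,zlysk] -> 12 lines: xfkdt veopa crab mskhp fem ejxi zlysk xao gyl gfyz kzok dzyuz
Hunk 3: at line 5 remove [zlysk] add [demtr,acymp,fsx] -> 14 lines: xfkdt veopa crab mskhp fem ejxi demtr acymp fsx xao gyl gfyz kzok dzyuz
Hunk 4: at line 6 remove [demtr,acymp,fsx] add [prs,ergj,uka] -> 14 lines: xfkdt veopa crab mskhp fem ejxi prs ergj uka xao gyl gfyz kzok dzyuz
Hunk 5: at line 4 remove [fem] add [ktj] -> 14 lines: xfkdt veopa crab mskhp ktj ejxi prs ergj uka xao gyl gfyz kzok dzyuz
Hunk 6: at line 1 remove [crab] add [wqaz,xegei] -> 15 lines: xfkdt veopa wqaz xegei mskhp ktj ejxi prs ergj uka xao gyl gfyz kzok dzyuz
Hunk 7: at line 5 remove [ejxi] add [fpsl] -> 15 lines: xfkdt veopa wqaz xegei mskhp ktj fpsl prs ergj uka xao gyl gfyz kzok dzyuz

Answer: xfkdt
veopa
wqaz
xegei
mskhp
ktj
fpsl
prs
ergj
uka
xao
gyl
gfyz
kzok
dzyuz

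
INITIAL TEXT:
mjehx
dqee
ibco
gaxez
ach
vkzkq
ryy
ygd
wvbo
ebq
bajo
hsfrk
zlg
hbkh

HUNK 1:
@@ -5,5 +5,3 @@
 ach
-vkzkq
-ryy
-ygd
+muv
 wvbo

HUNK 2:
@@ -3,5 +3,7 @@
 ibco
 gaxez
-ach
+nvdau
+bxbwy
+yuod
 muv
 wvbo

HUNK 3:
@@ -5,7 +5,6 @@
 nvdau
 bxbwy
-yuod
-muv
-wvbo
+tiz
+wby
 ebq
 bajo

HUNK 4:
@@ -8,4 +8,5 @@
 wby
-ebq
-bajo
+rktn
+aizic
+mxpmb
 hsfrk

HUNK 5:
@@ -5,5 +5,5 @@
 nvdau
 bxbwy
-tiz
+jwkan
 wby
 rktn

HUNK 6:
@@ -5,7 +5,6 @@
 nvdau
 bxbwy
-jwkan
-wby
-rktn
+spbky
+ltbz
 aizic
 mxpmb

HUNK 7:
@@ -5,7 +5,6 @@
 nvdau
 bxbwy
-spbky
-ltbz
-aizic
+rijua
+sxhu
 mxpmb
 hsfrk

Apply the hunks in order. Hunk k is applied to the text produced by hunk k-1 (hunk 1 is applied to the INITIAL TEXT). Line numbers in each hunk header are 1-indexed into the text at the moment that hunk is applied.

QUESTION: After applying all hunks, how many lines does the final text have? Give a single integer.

Answer: 12

Derivation:
Hunk 1: at line 5 remove [vkzkq,ryy,ygd] add [muv] -> 12 lines: mjehx dqee ibco gaxez ach muv wvbo ebq bajo hsfrk zlg hbkh
Hunk 2: at line 3 remove [ach] add [nvdau,bxbwy,yuod] -> 14 lines: mjehx dqee ibco gaxez nvdau bxbwy yuod muv wvbo ebq bajo hsfrk zlg hbkh
Hunk 3: at line 5 remove [yuod,muv,wvbo] add [tiz,wby] -> 13 lines: mjehx dqee ibco gaxez nvdau bxbwy tiz wby ebq bajo hsfrk zlg hbkh
Hunk 4: at line 8 remove [ebq,bajo] add [rktn,aizic,mxpmb] -> 14 lines: mjehx dqee ibco gaxez nvdau bxbwy tiz wby rktn aizic mxpmb hsfrk zlg hbkh
Hunk 5: at line 5 remove [tiz] add [jwkan] -> 14 lines: mjehx dqee ibco gaxez nvdau bxbwy jwkan wby rktn aizic mxpmb hsfrk zlg hbkh
Hunk 6: at line 5 remove [jwkan,wby,rktn] add [spbky,ltbz] -> 13 lines: mjehx dqee ibco gaxez nvdau bxbwy spbky ltbz aizic mxpmb hsfrk zlg hbkh
Hunk 7: at line 5 remove [spbky,ltbz,aizic] add [rijua,sxhu] -> 12 lines: mjehx dqee ibco gaxez nvdau bxbwy rijua sxhu mxpmb hsfrk zlg hbkh
Final line count: 12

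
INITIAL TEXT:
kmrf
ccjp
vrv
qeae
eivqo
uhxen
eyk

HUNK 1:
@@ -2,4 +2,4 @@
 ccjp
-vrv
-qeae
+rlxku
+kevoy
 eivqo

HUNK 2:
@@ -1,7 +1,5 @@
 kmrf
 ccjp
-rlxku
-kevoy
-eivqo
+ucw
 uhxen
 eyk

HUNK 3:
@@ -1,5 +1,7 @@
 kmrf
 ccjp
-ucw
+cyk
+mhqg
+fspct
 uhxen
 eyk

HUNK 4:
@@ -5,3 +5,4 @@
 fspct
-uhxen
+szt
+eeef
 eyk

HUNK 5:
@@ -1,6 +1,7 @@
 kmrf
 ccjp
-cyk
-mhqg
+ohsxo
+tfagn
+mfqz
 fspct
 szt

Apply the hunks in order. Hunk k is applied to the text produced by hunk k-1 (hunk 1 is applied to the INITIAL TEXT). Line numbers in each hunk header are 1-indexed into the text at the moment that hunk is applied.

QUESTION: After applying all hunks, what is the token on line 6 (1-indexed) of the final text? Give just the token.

Hunk 1: at line 2 remove [vrv,qeae] add [rlxku,kevoy] -> 7 lines: kmrf ccjp rlxku kevoy eivqo uhxen eyk
Hunk 2: at line 1 remove [rlxku,kevoy,eivqo] add [ucw] -> 5 lines: kmrf ccjp ucw uhxen eyk
Hunk 3: at line 1 remove [ucw] add [cyk,mhqg,fspct] -> 7 lines: kmrf ccjp cyk mhqg fspct uhxen eyk
Hunk 4: at line 5 remove [uhxen] add [szt,eeef] -> 8 lines: kmrf ccjp cyk mhqg fspct szt eeef eyk
Hunk 5: at line 1 remove [cyk,mhqg] add [ohsxo,tfagn,mfqz] -> 9 lines: kmrf ccjp ohsxo tfagn mfqz fspct szt eeef eyk
Final line 6: fspct

Answer: fspct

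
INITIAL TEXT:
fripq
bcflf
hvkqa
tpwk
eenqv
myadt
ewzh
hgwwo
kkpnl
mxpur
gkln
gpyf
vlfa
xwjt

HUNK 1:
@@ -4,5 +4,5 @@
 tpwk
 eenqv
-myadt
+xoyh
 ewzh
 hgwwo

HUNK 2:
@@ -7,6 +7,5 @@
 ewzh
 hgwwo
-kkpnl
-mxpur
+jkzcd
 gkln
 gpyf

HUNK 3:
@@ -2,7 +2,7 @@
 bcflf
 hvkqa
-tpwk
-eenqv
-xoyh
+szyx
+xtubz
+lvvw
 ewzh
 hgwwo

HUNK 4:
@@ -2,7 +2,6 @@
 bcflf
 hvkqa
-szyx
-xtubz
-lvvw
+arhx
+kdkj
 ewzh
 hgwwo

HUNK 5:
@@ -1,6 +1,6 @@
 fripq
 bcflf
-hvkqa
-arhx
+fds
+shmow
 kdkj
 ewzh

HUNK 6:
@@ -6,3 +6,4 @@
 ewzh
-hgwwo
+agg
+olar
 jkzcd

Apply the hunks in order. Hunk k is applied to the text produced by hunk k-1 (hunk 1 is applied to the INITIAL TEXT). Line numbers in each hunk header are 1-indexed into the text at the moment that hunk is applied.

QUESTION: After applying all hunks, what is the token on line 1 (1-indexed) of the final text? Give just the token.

Answer: fripq

Derivation:
Hunk 1: at line 4 remove [myadt] add [xoyh] -> 14 lines: fripq bcflf hvkqa tpwk eenqv xoyh ewzh hgwwo kkpnl mxpur gkln gpyf vlfa xwjt
Hunk 2: at line 7 remove [kkpnl,mxpur] add [jkzcd] -> 13 lines: fripq bcflf hvkqa tpwk eenqv xoyh ewzh hgwwo jkzcd gkln gpyf vlfa xwjt
Hunk 3: at line 2 remove [tpwk,eenqv,xoyh] add [szyx,xtubz,lvvw] -> 13 lines: fripq bcflf hvkqa szyx xtubz lvvw ewzh hgwwo jkzcd gkln gpyf vlfa xwjt
Hunk 4: at line 2 remove [szyx,xtubz,lvvw] add [arhx,kdkj] -> 12 lines: fripq bcflf hvkqa arhx kdkj ewzh hgwwo jkzcd gkln gpyf vlfa xwjt
Hunk 5: at line 1 remove [hvkqa,arhx] add [fds,shmow] -> 12 lines: fripq bcflf fds shmow kdkj ewzh hgwwo jkzcd gkln gpyf vlfa xwjt
Hunk 6: at line 6 remove [hgwwo] add [agg,olar] -> 13 lines: fripq bcflf fds shmow kdkj ewzh agg olar jkzcd gkln gpyf vlfa xwjt
Final line 1: fripq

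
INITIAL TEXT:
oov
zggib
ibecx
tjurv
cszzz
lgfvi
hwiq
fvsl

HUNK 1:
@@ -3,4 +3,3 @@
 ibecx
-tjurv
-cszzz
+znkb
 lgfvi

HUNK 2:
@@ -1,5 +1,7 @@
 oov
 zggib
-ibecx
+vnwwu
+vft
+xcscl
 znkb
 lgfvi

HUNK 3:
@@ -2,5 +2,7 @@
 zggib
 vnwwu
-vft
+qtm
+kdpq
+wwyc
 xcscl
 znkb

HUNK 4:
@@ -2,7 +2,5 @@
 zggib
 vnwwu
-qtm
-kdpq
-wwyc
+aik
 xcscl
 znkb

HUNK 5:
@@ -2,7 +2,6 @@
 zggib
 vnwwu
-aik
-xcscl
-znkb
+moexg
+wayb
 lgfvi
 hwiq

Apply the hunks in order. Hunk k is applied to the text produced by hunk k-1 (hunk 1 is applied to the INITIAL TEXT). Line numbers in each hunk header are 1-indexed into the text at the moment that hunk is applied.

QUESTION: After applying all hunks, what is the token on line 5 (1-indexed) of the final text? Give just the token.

Answer: wayb

Derivation:
Hunk 1: at line 3 remove [tjurv,cszzz] add [znkb] -> 7 lines: oov zggib ibecx znkb lgfvi hwiq fvsl
Hunk 2: at line 1 remove [ibecx] add [vnwwu,vft,xcscl] -> 9 lines: oov zggib vnwwu vft xcscl znkb lgfvi hwiq fvsl
Hunk 3: at line 2 remove [vft] add [qtm,kdpq,wwyc] -> 11 lines: oov zggib vnwwu qtm kdpq wwyc xcscl znkb lgfvi hwiq fvsl
Hunk 4: at line 2 remove [qtm,kdpq,wwyc] add [aik] -> 9 lines: oov zggib vnwwu aik xcscl znkb lgfvi hwiq fvsl
Hunk 5: at line 2 remove [aik,xcscl,znkb] add [moexg,wayb] -> 8 lines: oov zggib vnwwu moexg wayb lgfvi hwiq fvsl
Final line 5: wayb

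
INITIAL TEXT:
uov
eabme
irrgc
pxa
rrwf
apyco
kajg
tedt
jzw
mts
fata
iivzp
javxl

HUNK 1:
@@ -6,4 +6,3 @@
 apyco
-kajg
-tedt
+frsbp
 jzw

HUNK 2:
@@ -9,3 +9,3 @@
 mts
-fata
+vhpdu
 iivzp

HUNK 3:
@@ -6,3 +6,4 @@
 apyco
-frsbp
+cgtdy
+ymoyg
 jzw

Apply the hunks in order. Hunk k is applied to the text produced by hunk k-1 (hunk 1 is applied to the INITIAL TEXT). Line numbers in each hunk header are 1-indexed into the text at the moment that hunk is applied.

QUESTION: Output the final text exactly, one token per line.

Hunk 1: at line 6 remove [kajg,tedt] add [frsbp] -> 12 lines: uov eabme irrgc pxa rrwf apyco frsbp jzw mts fata iivzp javxl
Hunk 2: at line 9 remove [fata] add [vhpdu] -> 12 lines: uov eabme irrgc pxa rrwf apyco frsbp jzw mts vhpdu iivzp javxl
Hunk 3: at line 6 remove [frsbp] add [cgtdy,ymoyg] -> 13 lines: uov eabme irrgc pxa rrwf apyco cgtdy ymoyg jzw mts vhpdu iivzp javxl

Answer: uov
eabme
irrgc
pxa
rrwf
apyco
cgtdy
ymoyg
jzw
mts
vhpdu
iivzp
javxl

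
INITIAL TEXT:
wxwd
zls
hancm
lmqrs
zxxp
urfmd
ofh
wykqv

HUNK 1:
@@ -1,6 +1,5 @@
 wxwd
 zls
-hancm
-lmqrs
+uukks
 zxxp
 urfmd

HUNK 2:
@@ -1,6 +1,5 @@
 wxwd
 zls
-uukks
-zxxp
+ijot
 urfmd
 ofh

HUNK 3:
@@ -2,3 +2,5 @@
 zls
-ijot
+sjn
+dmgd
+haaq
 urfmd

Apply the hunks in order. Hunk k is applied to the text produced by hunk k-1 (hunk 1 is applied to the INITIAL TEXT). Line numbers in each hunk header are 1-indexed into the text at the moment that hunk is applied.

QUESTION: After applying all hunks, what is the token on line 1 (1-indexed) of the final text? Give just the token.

Hunk 1: at line 1 remove [hancm,lmqrs] add [uukks] -> 7 lines: wxwd zls uukks zxxp urfmd ofh wykqv
Hunk 2: at line 1 remove [uukks,zxxp] add [ijot] -> 6 lines: wxwd zls ijot urfmd ofh wykqv
Hunk 3: at line 2 remove [ijot] add [sjn,dmgd,haaq] -> 8 lines: wxwd zls sjn dmgd haaq urfmd ofh wykqv
Final line 1: wxwd

Answer: wxwd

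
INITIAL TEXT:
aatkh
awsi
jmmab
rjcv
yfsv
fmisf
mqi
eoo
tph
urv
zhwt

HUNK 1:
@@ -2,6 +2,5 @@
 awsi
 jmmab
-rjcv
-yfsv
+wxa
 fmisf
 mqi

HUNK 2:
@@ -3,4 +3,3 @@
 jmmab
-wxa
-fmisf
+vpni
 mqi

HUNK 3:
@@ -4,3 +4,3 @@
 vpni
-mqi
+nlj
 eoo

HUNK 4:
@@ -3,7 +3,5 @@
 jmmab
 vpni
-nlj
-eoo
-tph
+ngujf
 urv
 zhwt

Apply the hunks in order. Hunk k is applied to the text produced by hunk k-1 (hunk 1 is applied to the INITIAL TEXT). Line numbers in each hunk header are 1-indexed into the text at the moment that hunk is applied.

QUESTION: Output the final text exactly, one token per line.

Hunk 1: at line 2 remove [rjcv,yfsv] add [wxa] -> 10 lines: aatkh awsi jmmab wxa fmisf mqi eoo tph urv zhwt
Hunk 2: at line 3 remove [wxa,fmisf] add [vpni] -> 9 lines: aatkh awsi jmmab vpni mqi eoo tph urv zhwt
Hunk 3: at line 4 remove [mqi] add [nlj] -> 9 lines: aatkh awsi jmmab vpni nlj eoo tph urv zhwt
Hunk 4: at line 3 remove [nlj,eoo,tph] add [ngujf] -> 7 lines: aatkh awsi jmmab vpni ngujf urv zhwt

Answer: aatkh
awsi
jmmab
vpni
ngujf
urv
zhwt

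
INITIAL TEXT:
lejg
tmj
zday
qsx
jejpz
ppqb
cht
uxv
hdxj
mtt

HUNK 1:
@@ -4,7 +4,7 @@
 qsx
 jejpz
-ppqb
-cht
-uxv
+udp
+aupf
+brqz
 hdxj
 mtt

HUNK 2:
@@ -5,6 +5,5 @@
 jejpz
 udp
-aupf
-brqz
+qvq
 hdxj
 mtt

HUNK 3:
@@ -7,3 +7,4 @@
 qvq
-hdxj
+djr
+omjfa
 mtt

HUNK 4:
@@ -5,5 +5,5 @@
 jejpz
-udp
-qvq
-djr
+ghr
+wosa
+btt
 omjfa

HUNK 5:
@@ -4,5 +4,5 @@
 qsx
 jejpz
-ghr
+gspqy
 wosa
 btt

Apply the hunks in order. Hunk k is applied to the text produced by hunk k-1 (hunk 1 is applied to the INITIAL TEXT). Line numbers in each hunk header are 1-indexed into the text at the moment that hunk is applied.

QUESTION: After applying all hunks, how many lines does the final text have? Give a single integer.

Answer: 10

Derivation:
Hunk 1: at line 4 remove [ppqb,cht,uxv] add [udp,aupf,brqz] -> 10 lines: lejg tmj zday qsx jejpz udp aupf brqz hdxj mtt
Hunk 2: at line 5 remove [aupf,brqz] add [qvq] -> 9 lines: lejg tmj zday qsx jejpz udp qvq hdxj mtt
Hunk 3: at line 7 remove [hdxj] add [djr,omjfa] -> 10 lines: lejg tmj zday qsx jejpz udp qvq djr omjfa mtt
Hunk 4: at line 5 remove [udp,qvq,djr] add [ghr,wosa,btt] -> 10 lines: lejg tmj zday qsx jejpz ghr wosa btt omjfa mtt
Hunk 5: at line 4 remove [ghr] add [gspqy] -> 10 lines: lejg tmj zday qsx jejpz gspqy wosa btt omjfa mtt
Final line count: 10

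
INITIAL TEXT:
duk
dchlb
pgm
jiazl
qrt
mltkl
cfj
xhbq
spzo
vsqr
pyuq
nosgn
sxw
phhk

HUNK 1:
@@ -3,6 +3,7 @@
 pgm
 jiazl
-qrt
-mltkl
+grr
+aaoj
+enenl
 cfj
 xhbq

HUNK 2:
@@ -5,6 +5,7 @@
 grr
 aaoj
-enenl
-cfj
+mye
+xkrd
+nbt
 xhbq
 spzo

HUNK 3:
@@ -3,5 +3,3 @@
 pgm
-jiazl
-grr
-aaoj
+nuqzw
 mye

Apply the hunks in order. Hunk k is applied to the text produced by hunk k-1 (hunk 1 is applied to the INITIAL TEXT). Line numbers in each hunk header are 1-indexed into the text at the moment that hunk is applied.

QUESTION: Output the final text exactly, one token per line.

Hunk 1: at line 3 remove [qrt,mltkl] add [grr,aaoj,enenl] -> 15 lines: duk dchlb pgm jiazl grr aaoj enenl cfj xhbq spzo vsqr pyuq nosgn sxw phhk
Hunk 2: at line 5 remove [enenl,cfj] add [mye,xkrd,nbt] -> 16 lines: duk dchlb pgm jiazl grr aaoj mye xkrd nbt xhbq spzo vsqr pyuq nosgn sxw phhk
Hunk 3: at line 3 remove [jiazl,grr,aaoj] add [nuqzw] -> 14 lines: duk dchlb pgm nuqzw mye xkrd nbt xhbq spzo vsqr pyuq nosgn sxw phhk

Answer: duk
dchlb
pgm
nuqzw
mye
xkrd
nbt
xhbq
spzo
vsqr
pyuq
nosgn
sxw
phhk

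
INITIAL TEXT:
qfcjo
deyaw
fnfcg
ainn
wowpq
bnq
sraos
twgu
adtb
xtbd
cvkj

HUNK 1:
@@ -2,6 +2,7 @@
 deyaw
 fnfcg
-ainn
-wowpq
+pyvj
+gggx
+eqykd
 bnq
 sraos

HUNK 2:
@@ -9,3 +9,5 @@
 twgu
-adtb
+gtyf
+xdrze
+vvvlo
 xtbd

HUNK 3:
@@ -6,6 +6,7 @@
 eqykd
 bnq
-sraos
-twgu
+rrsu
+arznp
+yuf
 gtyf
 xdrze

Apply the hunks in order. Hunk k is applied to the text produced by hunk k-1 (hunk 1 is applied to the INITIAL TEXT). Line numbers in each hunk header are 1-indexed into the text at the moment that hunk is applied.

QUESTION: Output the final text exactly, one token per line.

Hunk 1: at line 2 remove [ainn,wowpq] add [pyvj,gggx,eqykd] -> 12 lines: qfcjo deyaw fnfcg pyvj gggx eqykd bnq sraos twgu adtb xtbd cvkj
Hunk 2: at line 9 remove [adtb] add [gtyf,xdrze,vvvlo] -> 14 lines: qfcjo deyaw fnfcg pyvj gggx eqykd bnq sraos twgu gtyf xdrze vvvlo xtbd cvkj
Hunk 3: at line 6 remove [sraos,twgu] add [rrsu,arznp,yuf] -> 15 lines: qfcjo deyaw fnfcg pyvj gggx eqykd bnq rrsu arznp yuf gtyf xdrze vvvlo xtbd cvkj

Answer: qfcjo
deyaw
fnfcg
pyvj
gggx
eqykd
bnq
rrsu
arznp
yuf
gtyf
xdrze
vvvlo
xtbd
cvkj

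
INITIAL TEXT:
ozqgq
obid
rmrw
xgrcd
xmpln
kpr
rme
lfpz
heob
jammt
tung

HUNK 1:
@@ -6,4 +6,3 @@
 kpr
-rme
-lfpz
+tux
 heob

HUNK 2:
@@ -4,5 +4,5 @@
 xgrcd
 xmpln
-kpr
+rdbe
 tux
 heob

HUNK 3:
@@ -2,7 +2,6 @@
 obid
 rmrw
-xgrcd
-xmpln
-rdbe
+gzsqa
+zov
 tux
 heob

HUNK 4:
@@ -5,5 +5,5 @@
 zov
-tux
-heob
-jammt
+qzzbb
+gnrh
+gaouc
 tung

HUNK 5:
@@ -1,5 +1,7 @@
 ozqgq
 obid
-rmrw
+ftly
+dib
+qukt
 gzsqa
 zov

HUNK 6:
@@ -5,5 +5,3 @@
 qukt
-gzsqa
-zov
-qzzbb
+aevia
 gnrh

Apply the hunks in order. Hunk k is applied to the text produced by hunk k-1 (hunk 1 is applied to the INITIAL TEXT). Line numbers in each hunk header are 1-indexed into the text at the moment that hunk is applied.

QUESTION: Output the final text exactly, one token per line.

Answer: ozqgq
obid
ftly
dib
qukt
aevia
gnrh
gaouc
tung

Derivation:
Hunk 1: at line 6 remove [rme,lfpz] add [tux] -> 10 lines: ozqgq obid rmrw xgrcd xmpln kpr tux heob jammt tung
Hunk 2: at line 4 remove [kpr] add [rdbe] -> 10 lines: ozqgq obid rmrw xgrcd xmpln rdbe tux heob jammt tung
Hunk 3: at line 2 remove [xgrcd,xmpln,rdbe] add [gzsqa,zov] -> 9 lines: ozqgq obid rmrw gzsqa zov tux heob jammt tung
Hunk 4: at line 5 remove [tux,heob,jammt] add [qzzbb,gnrh,gaouc] -> 9 lines: ozqgq obid rmrw gzsqa zov qzzbb gnrh gaouc tung
Hunk 5: at line 1 remove [rmrw] add [ftly,dib,qukt] -> 11 lines: ozqgq obid ftly dib qukt gzsqa zov qzzbb gnrh gaouc tung
Hunk 6: at line 5 remove [gzsqa,zov,qzzbb] add [aevia] -> 9 lines: ozqgq obid ftly dib qukt aevia gnrh gaouc tung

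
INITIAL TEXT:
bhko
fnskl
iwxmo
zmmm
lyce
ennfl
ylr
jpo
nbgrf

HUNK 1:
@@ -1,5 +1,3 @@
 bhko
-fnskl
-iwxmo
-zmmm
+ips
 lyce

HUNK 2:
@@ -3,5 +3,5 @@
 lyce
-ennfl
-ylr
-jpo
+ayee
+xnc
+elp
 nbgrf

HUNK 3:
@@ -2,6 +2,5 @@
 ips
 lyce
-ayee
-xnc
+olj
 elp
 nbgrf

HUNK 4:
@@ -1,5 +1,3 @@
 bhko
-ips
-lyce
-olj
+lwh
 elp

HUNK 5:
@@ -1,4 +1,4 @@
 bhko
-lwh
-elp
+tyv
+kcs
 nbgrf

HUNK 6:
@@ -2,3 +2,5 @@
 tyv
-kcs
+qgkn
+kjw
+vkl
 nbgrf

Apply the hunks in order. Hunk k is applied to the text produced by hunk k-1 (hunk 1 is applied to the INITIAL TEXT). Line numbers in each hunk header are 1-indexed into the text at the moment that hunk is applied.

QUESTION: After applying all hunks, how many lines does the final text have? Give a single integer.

Answer: 6

Derivation:
Hunk 1: at line 1 remove [fnskl,iwxmo,zmmm] add [ips] -> 7 lines: bhko ips lyce ennfl ylr jpo nbgrf
Hunk 2: at line 3 remove [ennfl,ylr,jpo] add [ayee,xnc,elp] -> 7 lines: bhko ips lyce ayee xnc elp nbgrf
Hunk 3: at line 2 remove [ayee,xnc] add [olj] -> 6 lines: bhko ips lyce olj elp nbgrf
Hunk 4: at line 1 remove [ips,lyce,olj] add [lwh] -> 4 lines: bhko lwh elp nbgrf
Hunk 5: at line 1 remove [lwh,elp] add [tyv,kcs] -> 4 lines: bhko tyv kcs nbgrf
Hunk 6: at line 2 remove [kcs] add [qgkn,kjw,vkl] -> 6 lines: bhko tyv qgkn kjw vkl nbgrf
Final line count: 6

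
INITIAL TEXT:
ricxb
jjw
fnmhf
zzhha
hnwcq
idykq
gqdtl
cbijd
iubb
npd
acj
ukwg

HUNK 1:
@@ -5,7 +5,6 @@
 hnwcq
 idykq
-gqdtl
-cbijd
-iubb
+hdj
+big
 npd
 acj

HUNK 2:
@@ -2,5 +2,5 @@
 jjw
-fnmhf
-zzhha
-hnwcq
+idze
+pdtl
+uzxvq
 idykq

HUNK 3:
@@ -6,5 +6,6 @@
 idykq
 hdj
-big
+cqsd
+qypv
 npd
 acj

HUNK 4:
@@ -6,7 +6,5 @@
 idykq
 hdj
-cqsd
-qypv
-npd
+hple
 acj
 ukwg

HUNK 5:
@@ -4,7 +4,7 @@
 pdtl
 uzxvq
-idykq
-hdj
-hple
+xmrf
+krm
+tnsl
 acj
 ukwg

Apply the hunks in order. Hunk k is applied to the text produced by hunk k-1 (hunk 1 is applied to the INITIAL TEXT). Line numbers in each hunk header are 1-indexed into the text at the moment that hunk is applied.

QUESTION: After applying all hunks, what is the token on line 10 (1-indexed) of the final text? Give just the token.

Hunk 1: at line 5 remove [gqdtl,cbijd,iubb] add [hdj,big] -> 11 lines: ricxb jjw fnmhf zzhha hnwcq idykq hdj big npd acj ukwg
Hunk 2: at line 2 remove [fnmhf,zzhha,hnwcq] add [idze,pdtl,uzxvq] -> 11 lines: ricxb jjw idze pdtl uzxvq idykq hdj big npd acj ukwg
Hunk 3: at line 6 remove [big] add [cqsd,qypv] -> 12 lines: ricxb jjw idze pdtl uzxvq idykq hdj cqsd qypv npd acj ukwg
Hunk 4: at line 6 remove [cqsd,qypv,npd] add [hple] -> 10 lines: ricxb jjw idze pdtl uzxvq idykq hdj hple acj ukwg
Hunk 5: at line 4 remove [idykq,hdj,hple] add [xmrf,krm,tnsl] -> 10 lines: ricxb jjw idze pdtl uzxvq xmrf krm tnsl acj ukwg
Final line 10: ukwg

Answer: ukwg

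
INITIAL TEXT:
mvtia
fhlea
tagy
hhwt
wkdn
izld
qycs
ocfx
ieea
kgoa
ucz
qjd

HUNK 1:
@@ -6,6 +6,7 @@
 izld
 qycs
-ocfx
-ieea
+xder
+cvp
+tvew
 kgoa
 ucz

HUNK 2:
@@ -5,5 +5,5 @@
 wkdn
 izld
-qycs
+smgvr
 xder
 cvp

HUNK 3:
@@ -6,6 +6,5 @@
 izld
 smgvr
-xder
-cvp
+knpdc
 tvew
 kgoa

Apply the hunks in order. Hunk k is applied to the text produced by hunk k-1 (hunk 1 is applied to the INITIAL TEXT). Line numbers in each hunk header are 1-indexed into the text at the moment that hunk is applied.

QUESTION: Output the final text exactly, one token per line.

Hunk 1: at line 6 remove [ocfx,ieea] add [xder,cvp,tvew] -> 13 lines: mvtia fhlea tagy hhwt wkdn izld qycs xder cvp tvew kgoa ucz qjd
Hunk 2: at line 5 remove [qycs] add [smgvr] -> 13 lines: mvtia fhlea tagy hhwt wkdn izld smgvr xder cvp tvew kgoa ucz qjd
Hunk 3: at line 6 remove [xder,cvp] add [knpdc] -> 12 lines: mvtia fhlea tagy hhwt wkdn izld smgvr knpdc tvew kgoa ucz qjd

Answer: mvtia
fhlea
tagy
hhwt
wkdn
izld
smgvr
knpdc
tvew
kgoa
ucz
qjd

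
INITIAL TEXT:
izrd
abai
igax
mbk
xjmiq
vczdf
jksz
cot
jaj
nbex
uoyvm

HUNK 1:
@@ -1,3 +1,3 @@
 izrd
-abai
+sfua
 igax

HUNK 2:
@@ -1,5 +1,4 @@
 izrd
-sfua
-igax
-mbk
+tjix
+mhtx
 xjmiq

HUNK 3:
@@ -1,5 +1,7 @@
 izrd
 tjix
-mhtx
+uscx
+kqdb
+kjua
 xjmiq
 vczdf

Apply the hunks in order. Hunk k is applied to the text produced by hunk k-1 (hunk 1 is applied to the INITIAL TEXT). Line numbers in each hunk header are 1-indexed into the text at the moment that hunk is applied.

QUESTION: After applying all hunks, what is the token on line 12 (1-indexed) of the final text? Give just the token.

Hunk 1: at line 1 remove [abai] add [sfua] -> 11 lines: izrd sfua igax mbk xjmiq vczdf jksz cot jaj nbex uoyvm
Hunk 2: at line 1 remove [sfua,igax,mbk] add [tjix,mhtx] -> 10 lines: izrd tjix mhtx xjmiq vczdf jksz cot jaj nbex uoyvm
Hunk 3: at line 1 remove [mhtx] add [uscx,kqdb,kjua] -> 12 lines: izrd tjix uscx kqdb kjua xjmiq vczdf jksz cot jaj nbex uoyvm
Final line 12: uoyvm

Answer: uoyvm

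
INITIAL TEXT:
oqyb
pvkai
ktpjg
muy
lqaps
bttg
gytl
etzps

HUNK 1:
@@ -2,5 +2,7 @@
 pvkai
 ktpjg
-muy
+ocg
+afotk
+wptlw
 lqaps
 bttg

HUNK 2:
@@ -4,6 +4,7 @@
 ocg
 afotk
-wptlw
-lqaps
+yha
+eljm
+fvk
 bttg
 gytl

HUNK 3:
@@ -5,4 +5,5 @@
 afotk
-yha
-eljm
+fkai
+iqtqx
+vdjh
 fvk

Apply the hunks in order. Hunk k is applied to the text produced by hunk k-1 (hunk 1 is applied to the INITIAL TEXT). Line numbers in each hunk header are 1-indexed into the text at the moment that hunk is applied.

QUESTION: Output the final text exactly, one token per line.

Hunk 1: at line 2 remove [muy] add [ocg,afotk,wptlw] -> 10 lines: oqyb pvkai ktpjg ocg afotk wptlw lqaps bttg gytl etzps
Hunk 2: at line 4 remove [wptlw,lqaps] add [yha,eljm,fvk] -> 11 lines: oqyb pvkai ktpjg ocg afotk yha eljm fvk bttg gytl etzps
Hunk 3: at line 5 remove [yha,eljm] add [fkai,iqtqx,vdjh] -> 12 lines: oqyb pvkai ktpjg ocg afotk fkai iqtqx vdjh fvk bttg gytl etzps

Answer: oqyb
pvkai
ktpjg
ocg
afotk
fkai
iqtqx
vdjh
fvk
bttg
gytl
etzps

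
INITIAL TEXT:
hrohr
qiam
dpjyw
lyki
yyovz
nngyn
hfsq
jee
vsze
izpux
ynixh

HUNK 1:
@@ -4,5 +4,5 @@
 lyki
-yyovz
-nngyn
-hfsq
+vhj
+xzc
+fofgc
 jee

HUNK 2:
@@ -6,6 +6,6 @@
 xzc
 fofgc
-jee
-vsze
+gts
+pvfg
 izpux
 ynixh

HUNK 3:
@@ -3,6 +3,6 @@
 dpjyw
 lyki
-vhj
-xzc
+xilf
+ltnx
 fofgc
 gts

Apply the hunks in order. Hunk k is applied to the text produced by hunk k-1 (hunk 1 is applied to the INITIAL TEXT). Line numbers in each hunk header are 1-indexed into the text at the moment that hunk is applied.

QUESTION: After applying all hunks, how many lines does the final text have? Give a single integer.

Answer: 11

Derivation:
Hunk 1: at line 4 remove [yyovz,nngyn,hfsq] add [vhj,xzc,fofgc] -> 11 lines: hrohr qiam dpjyw lyki vhj xzc fofgc jee vsze izpux ynixh
Hunk 2: at line 6 remove [jee,vsze] add [gts,pvfg] -> 11 lines: hrohr qiam dpjyw lyki vhj xzc fofgc gts pvfg izpux ynixh
Hunk 3: at line 3 remove [vhj,xzc] add [xilf,ltnx] -> 11 lines: hrohr qiam dpjyw lyki xilf ltnx fofgc gts pvfg izpux ynixh
Final line count: 11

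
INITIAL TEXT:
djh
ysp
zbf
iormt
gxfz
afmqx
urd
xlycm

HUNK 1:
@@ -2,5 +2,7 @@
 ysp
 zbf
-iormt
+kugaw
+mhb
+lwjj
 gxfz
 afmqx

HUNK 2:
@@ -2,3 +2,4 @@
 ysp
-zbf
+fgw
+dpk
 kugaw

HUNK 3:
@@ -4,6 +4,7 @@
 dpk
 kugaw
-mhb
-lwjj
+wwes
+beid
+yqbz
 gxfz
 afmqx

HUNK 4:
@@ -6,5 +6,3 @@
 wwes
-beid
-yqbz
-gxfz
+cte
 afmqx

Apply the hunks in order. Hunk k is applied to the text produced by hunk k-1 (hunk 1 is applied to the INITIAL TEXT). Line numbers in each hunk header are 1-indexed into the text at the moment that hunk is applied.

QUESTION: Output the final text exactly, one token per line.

Hunk 1: at line 2 remove [iormt] add [kugaw,mhb,lwjj] -> 10 lines: djh ysp zbf kugaw mhb lwjj gxfz afmqx urd xlycm
Hunk 2: at line 2 remove [zbf] add [fgw,dpk] -> 11 lines: djh ysp fgw dpk kugaw mhb lwjj gxfz afmqx urd xlycm
Hunk 3: at line 4 remove [mhb,lwjj] add [wwes,beid,yqbz] -> 12 lines: djh ysp fgw dpk kugaw wwes beid yqbz gxfz afmqx urd xlycm
Hunk 4: at line 6 remove [beid,yqbz,gxfz] add [cte] -> 10 lines: djh ysp fgw dpk kugaw wwes cte afmqx urd xlycm

Answer: djh
ysp
fgw
dpk
kugaw
wwes
cte
afmqx
urd
xlycm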